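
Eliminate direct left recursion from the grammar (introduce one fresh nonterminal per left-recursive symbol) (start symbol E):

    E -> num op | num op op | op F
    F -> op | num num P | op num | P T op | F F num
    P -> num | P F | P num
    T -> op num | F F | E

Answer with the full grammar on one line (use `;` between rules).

E -> num op | num op op | op F; F -> op F' | num num P F' | op num F' | P T op F'; P -> num P'; T -> op num | F F | E; F' -> F num F' | ε; P' -> F P' | num P' | ε

Left recursion appears on F, P.
For F: α = {F num}, β = {op, num num P, op num, P T op}. Rewrite as F → β F' and F' → α F' | ε.
For P: α = {F, num}, β = {num}. Rewrite as P → β P' and P' → α P' | ε.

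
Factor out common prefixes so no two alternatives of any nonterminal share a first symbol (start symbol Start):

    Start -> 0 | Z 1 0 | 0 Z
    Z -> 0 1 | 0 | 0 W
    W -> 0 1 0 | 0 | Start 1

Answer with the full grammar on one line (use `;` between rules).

Start -> Z 1 0 | 0 Start1; Z -> 0 Z1; W -> Start 1 | 0 W1; Start1 -> ε | Z; Z1 -> 1 | ε | W; W1 -> 1 0 | ε

Start has alternatives sharing prefix '0': factor to Start → 0 Start1 with Start1 → ε | Z.
Z has alternatives sharing prefix '0': factor to Z → 0 Z1 with Z1 → 1 | ε | W.
W has alternatives sharing prefix '0': factor to W → 0 W1 with W1 → 1 0 | ε.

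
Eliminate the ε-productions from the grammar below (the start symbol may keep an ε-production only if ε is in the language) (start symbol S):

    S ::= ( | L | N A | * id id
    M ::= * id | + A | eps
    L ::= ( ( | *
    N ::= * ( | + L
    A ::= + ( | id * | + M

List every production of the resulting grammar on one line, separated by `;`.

S ::= ( | L | N A | * id id; M ::= * id | + A; L ::= ( ( | *; N ::= * ( | + L; A ::= + ( | id * | + M | +

Nullable nonterminals: {M}.
ε ∉ L(G), so no ε-production is kept.
Expand every rule over subsets of its nullable positions: A → + M gives + M | +.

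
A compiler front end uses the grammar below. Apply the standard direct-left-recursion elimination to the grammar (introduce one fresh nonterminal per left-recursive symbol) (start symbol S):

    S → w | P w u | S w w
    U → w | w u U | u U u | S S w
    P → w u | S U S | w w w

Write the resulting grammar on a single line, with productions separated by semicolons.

S → w S' | P w u S'; U → w | w u U | u U u | S S w; P → w u | S U S | w w w; S' → w w S' | ε

Left recursion appears on S.
For S: α = {w w}, β = {w, P w u}. Rewrite as S → β S' and S' → α S' | ε.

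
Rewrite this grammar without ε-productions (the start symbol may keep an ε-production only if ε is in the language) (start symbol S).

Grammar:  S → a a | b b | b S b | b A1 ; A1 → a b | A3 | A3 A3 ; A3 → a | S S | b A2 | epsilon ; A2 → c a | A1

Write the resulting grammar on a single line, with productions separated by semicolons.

S → a a | b b | b S b | b A1 | b; A1 → a b | A3 | A3 A3; A3 → a | S S | b A2 | b; A2 → c a | A1

Nullable set = {A1, A2, A3}.
ε ∉ L(G), so no ε-production is kept.
For each production, add variants omitting each subset of nullable occurrences: S → b A1 gives b A1 | b. A3 → b A2 gives b A2 | b.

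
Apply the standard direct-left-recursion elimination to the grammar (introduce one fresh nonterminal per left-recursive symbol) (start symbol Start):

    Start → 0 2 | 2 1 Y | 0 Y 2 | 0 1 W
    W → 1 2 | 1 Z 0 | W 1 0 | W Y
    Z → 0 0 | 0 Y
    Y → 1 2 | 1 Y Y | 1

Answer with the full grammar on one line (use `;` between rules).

Start → 0 2 | 2 1 Y | 0 Y 2 | 0 1 W; W → 1 2 W1 | 1 Z 0 W1; Z → 0 0 | 0 Y; Y → 1 2 | 1 Y Y | 1; W1 → 1 0 W1 | Y W1 | ε

Left recursion appears on W.
For W: α = {1 0, Y}, β = {1 2, 1 Z 0}. Rewrite as W → β W1 and W1 → α W1 | ε.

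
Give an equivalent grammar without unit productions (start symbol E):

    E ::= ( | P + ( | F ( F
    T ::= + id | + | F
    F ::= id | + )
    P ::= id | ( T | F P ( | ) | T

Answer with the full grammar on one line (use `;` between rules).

E ::= ( | P + ( | F ( F; T ::= id | + ) | + id | +; F ::= id | + ); P ::= id | + ) | ( T | F P ( | ) | + id | +

Unit pairs: P ⇒* {F, T}; T ⇒* {F}.
For each unit pair (A, B), copy every non-unit production of B to A, then drop all unit productions.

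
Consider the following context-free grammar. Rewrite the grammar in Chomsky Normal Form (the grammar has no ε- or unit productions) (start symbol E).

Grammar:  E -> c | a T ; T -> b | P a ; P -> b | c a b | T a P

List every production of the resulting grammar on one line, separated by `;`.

Introduce a nonterminal for each terminal appearing in a rule of length ≥ 2: X1 → a, X2 → c, X3 → b.
Binarize each right-hand side of length ≥ 3 by chaining fresh nonterminals (Y1, Y2, …): affected rules were P → X2 X1 X3; P → T X1 P.

E -> c | X1 T; T -> b | P X1; P -> b | X2 Y1 | T Y2; X1 -> a; X2 -> c; X3 -> b; Y1 -> X1 X3; Y2 -> X1 P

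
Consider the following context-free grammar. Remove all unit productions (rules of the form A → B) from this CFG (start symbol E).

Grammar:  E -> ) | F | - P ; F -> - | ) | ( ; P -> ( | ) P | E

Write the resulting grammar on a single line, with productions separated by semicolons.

E -> ) | - P | - | (; F -> - | ) | (; P -> ) | - P | ( | ) P | -

Unit pairs: E ⇒* {F}; P ⇒* {E, F}.
For every A with A ⇒* B via unit rules, add B's non-unit alternatives to A; then delete every rule of the form X → Y.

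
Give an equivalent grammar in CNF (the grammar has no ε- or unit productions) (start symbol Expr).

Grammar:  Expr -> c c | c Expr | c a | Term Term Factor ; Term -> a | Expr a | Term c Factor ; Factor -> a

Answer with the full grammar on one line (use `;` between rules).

Introduce a nonterminal for each terminal appearing in a rule of length ≥ 2: X1 → c, X2 → a.
Binarize each right-hand side of length ≥ 3 by chaining fresh nonterminals (Y1, Y2, …): affected rules were Expr → Term Term Factor; Term → Term X1 Factor.

Expr -> X1 X1 | X1 Expr | X1 X2 | Term Y1; Term -> a | Expr X2 | Term Y2; Factor -> a; X1 -> c; X2 -> a; Y1 -> Term Factor; Y2 -> X1 Factor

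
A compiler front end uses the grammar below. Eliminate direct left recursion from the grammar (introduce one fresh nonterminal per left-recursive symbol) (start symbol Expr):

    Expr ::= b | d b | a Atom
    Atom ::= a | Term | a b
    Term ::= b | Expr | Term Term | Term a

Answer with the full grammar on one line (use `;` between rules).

Expr ::= b | d b | a Atom; Atom ::= a | Term | a b; Term ::= b Term1 | Expr Term1; Term1 ::= Term Term1 | a Term1 | ε

Term is directly left-recursive.
For Term: α = {Term, a}, β = {b, Expr}. Rewrite as Term → β Term1 and Term1 → α Term1 | ε.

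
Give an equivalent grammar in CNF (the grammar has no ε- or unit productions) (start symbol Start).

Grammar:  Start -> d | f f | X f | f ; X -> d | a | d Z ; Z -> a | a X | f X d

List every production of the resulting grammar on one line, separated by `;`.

Start -> d | X1 X1 | X X1 | f; X -> d | a | X2 Z; Z -> a | X3 X | X1 Y1; X1 -> f; X2 -> d; X3 -> a; Y1 -> X X2

Introduce a nonterminal for each terminal appearing in a rule of length ≥ 2: X1 → f, X2 → d, X3 → a.
Binarize each right-hand side of length ≥ 3 by chaining fresh nonterminals (Y1, Y2, …): affected rules were Z → X1 X X2.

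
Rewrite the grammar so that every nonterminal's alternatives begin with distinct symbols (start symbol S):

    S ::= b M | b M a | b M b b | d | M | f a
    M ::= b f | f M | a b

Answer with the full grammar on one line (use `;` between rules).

S ::= d | M | f a | b M S'; M ::= b f | f M | a b; S' ::= epsilon | a | b b

S has alternatives sharing prefix 'b M': factor to S → b M S' with S' → ε | a | b b.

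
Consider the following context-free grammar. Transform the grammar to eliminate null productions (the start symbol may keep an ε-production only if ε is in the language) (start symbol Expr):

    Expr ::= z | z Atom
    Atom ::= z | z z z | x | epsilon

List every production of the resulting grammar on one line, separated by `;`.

Nullable set = {Atom}.
ε ∉ L(G), so no ε-production is kept.

Expr ::= z | z Atom; Atom ::= z | z z z | x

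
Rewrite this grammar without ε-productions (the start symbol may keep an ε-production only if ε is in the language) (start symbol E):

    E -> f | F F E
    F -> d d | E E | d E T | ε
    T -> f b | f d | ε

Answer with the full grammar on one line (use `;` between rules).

The nullable symbols are {F, T}.
ε ∉ L(G), so no ε-production is kept.
Add the nullable-subset variants: E → F F E gives F F E | F E. F → d E T gives d E T | d E.

E -> f | F F E | F E; F -> d d | E E | d E T | d E; T -> f b | f d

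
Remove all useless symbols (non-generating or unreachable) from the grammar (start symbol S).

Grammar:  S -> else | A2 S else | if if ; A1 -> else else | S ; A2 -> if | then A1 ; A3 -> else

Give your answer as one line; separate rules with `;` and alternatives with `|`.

Generating nonterminals: {A1, A2, A3, S}.
Reachable from S after that: {A1, A2, S}.
Removed useless symbols: {A3} and every production mentioning them.

S -> else | A2 S else | if if; A1 -> else else | S; A2 -> if | then A1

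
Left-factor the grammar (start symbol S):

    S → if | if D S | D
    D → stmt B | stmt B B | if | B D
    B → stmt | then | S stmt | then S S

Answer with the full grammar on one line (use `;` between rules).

S has alternatives sharing prefix 'if': factor to S → if S' with S' → ε | D S.
D has alternatives sharing prefix 'stmt B': factor to D → stmt B D' with D' → ε | B.
B has alternatives sharing prefix 'then': factor to B → then B' with B' → ε | S S.

S → D | if S'; D → if | B D | stmt B D'; B → stmt | S stmt | then B'; S' → ε | D S; D' → ε | B; B' → ε | S S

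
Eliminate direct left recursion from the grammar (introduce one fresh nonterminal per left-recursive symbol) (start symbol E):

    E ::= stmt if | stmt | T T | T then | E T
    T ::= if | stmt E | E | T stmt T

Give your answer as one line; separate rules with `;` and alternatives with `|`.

E ::= stmt if E' | stmt E' | T T E' | T then E'; T ::= if T' | stmt E T' | E T'; E' ::= T E' | ε; T' ::= stmt T T' | ε

Directly left-recursive nonterminals: E, T.
For E: α = {T}, β = {stmt if, stmt, T T, T then}. Rewrite as E → β E' and E' → α E' | ε.
For T: α = {stmt T}, β = {if, stmt E, E}. Rewrite as T → β T' and T' → α T' | ε.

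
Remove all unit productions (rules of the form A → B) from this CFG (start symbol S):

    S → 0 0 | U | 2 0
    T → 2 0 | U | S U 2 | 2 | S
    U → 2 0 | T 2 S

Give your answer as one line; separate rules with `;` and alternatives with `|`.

Unit pairs: S ⇒* {U}; T ⇒* {S, U}.
For every A with A ⇒* B via unit rules, add B's non-unit alternatives to A; then delete every rule of the form X → Y.

S → 2 0 | T 2 S | 0 0; T → 2 0 | T 2 S | 0 0 | S U 2 | 2; U → 2 0 | T 2 S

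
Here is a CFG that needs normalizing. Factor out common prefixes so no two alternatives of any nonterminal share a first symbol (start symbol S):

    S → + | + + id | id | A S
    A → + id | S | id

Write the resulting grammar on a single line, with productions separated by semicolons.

S has alternatives sharing prefix '+': factor to S → + S' with S' → ε | + id.

S → id | A S | + S'; A → + id | S | id; S' → ε | + id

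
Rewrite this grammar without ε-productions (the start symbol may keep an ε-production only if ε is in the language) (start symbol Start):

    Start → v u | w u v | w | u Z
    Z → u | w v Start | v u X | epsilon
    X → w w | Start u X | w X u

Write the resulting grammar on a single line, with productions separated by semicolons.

Start → v u | w u v | w | u Z | u; Z → u | w v Start | v u X; X → w w | Start u X | w X u

Nullable set = {Z}.
ε ∉ L(G), so no ε-production is kept.
Add the nullable-subset variants: Start → u Z gives u Z | u.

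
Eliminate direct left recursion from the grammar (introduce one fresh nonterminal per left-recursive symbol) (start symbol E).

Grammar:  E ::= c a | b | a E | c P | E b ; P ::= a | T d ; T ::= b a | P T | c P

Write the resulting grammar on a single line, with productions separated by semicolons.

E is directly left-recursive.
For E: α = {b}, β = {c a, b, a E, c P}. Rewrite as E → β E' and E' → α E' | ε.

E ::= c a E' | b E' | a E E' | c P E'; P ::= a | T d; T ::= b a | P T | c P; E' ::= b E' | ε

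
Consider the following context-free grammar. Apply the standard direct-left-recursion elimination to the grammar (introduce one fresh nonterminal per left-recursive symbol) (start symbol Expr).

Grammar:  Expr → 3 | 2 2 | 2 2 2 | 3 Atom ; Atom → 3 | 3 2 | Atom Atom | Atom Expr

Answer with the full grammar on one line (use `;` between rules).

Expr → 3 | 2 2 | 2 2 2 | 3 Atom; Atom → 3 Atom1 | 3 2 Atom1; Atom1 → Atom Atom1 | Expr Atom1 | ε

Left recursion appears on Atom.
For Atom: α = {Atom, Expr}, β = {3, 3 2}. Rewrite as Atom → β Atom1 and Atom1 → α Atom1 | ε.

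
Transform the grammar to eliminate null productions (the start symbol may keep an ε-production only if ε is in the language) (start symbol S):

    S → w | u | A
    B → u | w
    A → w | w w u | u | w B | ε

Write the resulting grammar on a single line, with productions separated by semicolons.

Nullable nonterminals: {A, S}.
ε ∈ L(G) since S is nullable, so keep S → ε.

S → w | u | A | ε; B → u | w; A → w | w w u | u | w B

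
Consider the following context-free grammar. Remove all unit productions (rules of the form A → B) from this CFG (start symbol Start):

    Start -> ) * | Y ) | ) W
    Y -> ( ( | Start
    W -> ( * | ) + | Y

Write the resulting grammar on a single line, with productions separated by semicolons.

Start -> ) * | Y ) | ) W; Y -> ) * | Y ) | ) W | ( (; W -> ) * | Y ) | ) W | ( ( | ( * | ) +

Unit pairs: W ⇒* {Start, Y}; Y ⇒* {Start}.
Replace each nonterminal's rules with the union of the non-unit rules of every nonterminal it unit-derives.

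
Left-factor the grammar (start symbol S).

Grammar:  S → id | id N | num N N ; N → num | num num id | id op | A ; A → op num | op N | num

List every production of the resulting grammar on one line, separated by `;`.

S has alternatives sharing prefix 'id': factor to S → id S' with S' → ε | N.
N has alternatives sharing prefix 'num': factor to N → num N' with N' → ε | num id.
A has alternatives sharing prefix 'op': factor to A → op A' with A' → num | N.

S → num N N | id S'; N → id op | A | num N'; A → num | op A'; S' → ε | N; N' → ε | num id; A' → num | N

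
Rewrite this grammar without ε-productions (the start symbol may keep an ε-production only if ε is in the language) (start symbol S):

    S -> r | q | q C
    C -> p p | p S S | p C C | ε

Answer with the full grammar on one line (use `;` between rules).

The nullable symbols are {C}.
ε ∉ L(G), so no ε-production is kept.
Expand every rule over subsets of its nullable positions: C → p C C gives p C C | p C | p.

S -> r | q | q C; C -> p p | p S S | p C C | p C | p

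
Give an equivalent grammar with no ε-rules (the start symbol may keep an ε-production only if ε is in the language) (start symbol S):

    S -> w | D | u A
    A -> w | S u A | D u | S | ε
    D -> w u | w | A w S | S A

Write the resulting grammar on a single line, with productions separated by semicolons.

Nullable set = {A}.
ε ∉ L(G), so no ε-production is kept.
For each production, add variants omitting each subset of nullable occurrences: S → u A gives u A | u. A → S u A gives S u A | S u. D → A w S gives A w S | w S. D → S A gives S A | S.

S -> w | D | u A | u; A -> w | S u A | S u | D u | S; D -> w u | w | A w S | w S | S A | S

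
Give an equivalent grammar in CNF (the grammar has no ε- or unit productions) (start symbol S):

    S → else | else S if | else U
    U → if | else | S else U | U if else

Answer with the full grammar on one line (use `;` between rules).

Introduce a nonterminal for each terminal appearing in a rule of length ≥ 2: X1 → else, X2 → if.
Binarize each right-hand side of length ≥ 3 by chaining fresh nonterminals (Y1, Y2, …): affected rules were S → X1 S X2; U → S X1 U; U → U X2 X1.

S → else | X1 Y1 | X1 U; U → if | else | S Y2 | U Y3; X1 → else; X2 → if; Y1 → S X2; Y2 → X1 U; Y3 → X2 X1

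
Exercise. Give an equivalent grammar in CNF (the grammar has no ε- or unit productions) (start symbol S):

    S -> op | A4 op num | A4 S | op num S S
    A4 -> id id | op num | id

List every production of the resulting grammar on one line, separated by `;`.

Introduce a nonterminal for each terminal appearing in a rule of length ≥ 2: X1 → op, X2 → num, X3 → id.
Binarize each right-hand side of length ≥ 3 by chaining fresh nonterminals (Y1, Y2, …): affected rules were S → A4 X1 X2; S → X1 X2 S S.

S -> op | A4 Y1 | A4 S | X1 Y2; A4 -> X3 X3 | X1 X2 | id; X1 -> op; X2 -> num; X3 -> id; Y1 -> X1 X2; Y2 -> X2 Y3; Y3 -> S S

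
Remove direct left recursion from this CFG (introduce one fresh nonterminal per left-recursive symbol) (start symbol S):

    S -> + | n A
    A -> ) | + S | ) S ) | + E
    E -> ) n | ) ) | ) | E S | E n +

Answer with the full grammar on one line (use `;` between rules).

S -> + | n A; A -> ) | + S | ) S ) | + E; E -> ) n E' | ) ) E' | ) E'; E' -> S E' | n + E' | epsilon

Left recursion appears on E.
For E: α = {S, n +}, β = {) n, ) ), )}. Rewrite as E → β E' and E' → α E' | ε.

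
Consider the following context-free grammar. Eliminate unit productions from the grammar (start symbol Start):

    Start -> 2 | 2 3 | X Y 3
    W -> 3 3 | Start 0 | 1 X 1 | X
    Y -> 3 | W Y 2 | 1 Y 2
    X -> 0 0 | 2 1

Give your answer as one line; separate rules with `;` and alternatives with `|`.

Unit pairs: W ⇒* {X}.
For every A with A ⇒* B via unit rules, add B's non-unit alternatives to A; then delete every rule of the form X → Y.

Start -> 2 | 2 3 | X Y 3; W -> 0 0 | 2 1 | 3 3 | Start 0 | 1 X 1; Y -> 3 | W Y 2 | 1 Y 2; X -> 0 0 | 2 1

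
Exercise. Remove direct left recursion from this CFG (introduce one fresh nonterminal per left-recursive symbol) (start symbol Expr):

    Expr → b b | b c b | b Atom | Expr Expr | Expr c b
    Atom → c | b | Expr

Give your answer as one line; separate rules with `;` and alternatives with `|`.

Directly left-recursive nonterminal: Expr.
For Expr: α = {Expr, c b}, β = {b b, b c b, b Atom}. Rewrite as Expr → β Expr1 and Expr1 → α Expr1 | ε.

Expr → b b Expr1 | b c b Expr1 | b Atom Expr1; Atom → c | b | Expr; Expr1 → Expr Expr1 | c b Expr1 | eps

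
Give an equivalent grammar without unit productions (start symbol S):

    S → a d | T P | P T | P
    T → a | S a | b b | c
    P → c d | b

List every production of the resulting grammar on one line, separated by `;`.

S → a d | T P | P T | c d | b; T → a | S a | b b | c; P → c d | b

Unit pairs: S ⇒* {P}.
Replace each nonterminal's rules with the union of the non-unit rules of every nonterminal it unit-derives.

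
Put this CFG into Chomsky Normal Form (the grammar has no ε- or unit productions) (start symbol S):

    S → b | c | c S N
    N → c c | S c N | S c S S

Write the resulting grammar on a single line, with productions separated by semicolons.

S → b | c | X1 Y1; N → X1 X1 | S Y2 | S Y3; X1 → c; Y1 → S N; Y2 → X1 N; Y3 → X1 Y4; Y4 → S S

Introduce a nonterminal for each terminal appearing in a rule of length ≥ 2: X1 → c.
Binarize each right-hand side of length ≥ 3 by chaining fresh nonterminals (Y1, Y2, …): affected rules were S → X1 S N; N → S X1 N; N → S X1 S S.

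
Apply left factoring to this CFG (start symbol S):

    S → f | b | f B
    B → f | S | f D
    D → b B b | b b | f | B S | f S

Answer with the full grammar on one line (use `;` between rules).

S has alternatives sharing prefix 'f': factor to S → f S' with S' → ε | B.
B has alternatives sharing prefix 'f': factor to B → f B' with B' → ε | D.
D has alternatives sharing prefix 'b': factor to D → b D' with D' → B b | b.
D has alternatives sharing prefix 'f': factor to D → f D'' with D'' → ε | S.

S → b | f S'; B → S | f B'; D → B S | b D' | f D''; S' → ε | B; B' → ε | D; D' → B b | b; D'' → ε | S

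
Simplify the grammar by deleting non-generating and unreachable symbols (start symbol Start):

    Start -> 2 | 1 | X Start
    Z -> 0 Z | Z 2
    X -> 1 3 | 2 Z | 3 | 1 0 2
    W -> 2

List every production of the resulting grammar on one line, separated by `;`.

Start -> 2 | 1 | X Start; X -> 1 3 | 3 | 1 0 2

Generating nonterminals: {Start, W, X}.
Reachable from Start after that: {Start, X}.
Removed useless symbols: {W, Z} and every production mentioning them.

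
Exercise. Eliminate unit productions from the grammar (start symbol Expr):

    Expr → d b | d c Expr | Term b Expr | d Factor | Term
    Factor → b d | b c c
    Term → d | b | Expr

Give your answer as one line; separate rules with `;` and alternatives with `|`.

Expr → d | b | d b | d c Expr | Term b Expr | d Factor; Factor → b d | b c c; Term → d | b | d b | d c Expr | Term b Expr | d Factor

Unit pairs: Expr ⇒* {Term}; Term ⇒* {Expr}.
For every A with A ⇒* B via unit rules, add B's non-unit alternatives to A; then delete every rule of the form X → Y.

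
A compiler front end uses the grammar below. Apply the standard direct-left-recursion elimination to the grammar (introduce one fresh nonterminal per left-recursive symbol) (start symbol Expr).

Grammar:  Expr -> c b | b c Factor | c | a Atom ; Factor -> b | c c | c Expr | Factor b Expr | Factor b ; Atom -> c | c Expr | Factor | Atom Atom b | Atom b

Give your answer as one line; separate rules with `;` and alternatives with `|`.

Left recursion appears on Factor, Atom.
For Factor: α = {b Expr, b}, β = {b, c c, c Expr}. Rewrite as Factor → β Factor1 and Factor1 → α Factor1 | ε.
For Atom: α = {Atom b, b}, β = {c, c Expr, Factor}. Rewrite as Atom → β Atom1 and Atom1 → α Atom1 | ε.

Expr -> c b | b c Factor | c | a Atom; Factor -> b Factor1 | c c Factor1 | c Expr Factor1; Atom -> c Atom1 | c Expr Atom1 | Factor Atom1; Factor1 -> b Expr Factor1 | b Factor1 | ε; Atom1 -> Atom b Atom1 | b Atom1 | ε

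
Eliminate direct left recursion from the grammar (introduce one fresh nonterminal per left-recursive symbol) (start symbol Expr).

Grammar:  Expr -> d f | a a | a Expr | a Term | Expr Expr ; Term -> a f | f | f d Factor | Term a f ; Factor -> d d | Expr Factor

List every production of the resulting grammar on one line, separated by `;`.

Left recursion appears on Expr, Term.
For Expr: α = {Expr}, β = {d f, a a, a Expr, a Term}. Rewrite as Expr → β Expr1 and Expr1 → α Expr1 | ε.
For Term: α = {a f}, β = {a f, f, f d Factor}. Rewrite as Term → β Term1 and Term1 → α Term1 | ε.

Expr -> d f Expr1 | a a Expr1 | a Expr Expr1 | a Term Expr1; Term -> a f Term1 | f Term1 | f d Factor Term1; Factor -> d d | Expr Factor; Expr1 -> Expr Expr1 | epsilon; Term1 -> a f Term1 | epsilon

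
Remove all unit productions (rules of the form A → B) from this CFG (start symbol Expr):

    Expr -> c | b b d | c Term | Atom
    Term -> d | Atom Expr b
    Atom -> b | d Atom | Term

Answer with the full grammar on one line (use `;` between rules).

Expr -> d | Atom Expr b | b | d Atom | c | b b d | c Term; Term -> d | Atom Expr b; Atom -> d | Atom Expr b | b | d Atom

Unit pairs: Atom ⇒* {Term}; Expr ⇒* {Atom, Term}.
For every A with A ⇒* B via unit rules, add B's non-unit alternatives to A; then delete every rule of the form X → Y.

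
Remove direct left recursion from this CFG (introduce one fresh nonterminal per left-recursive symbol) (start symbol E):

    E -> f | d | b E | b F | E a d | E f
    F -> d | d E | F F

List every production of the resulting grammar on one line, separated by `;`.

E -> f E' | d E' | b E E' | b F E'; F -> d F' | d E F'; E' -> a d E' | f E' | ε; F' -> F F' | ε

Left recursion appears on E, F.
For E: α = {a d, f}, β = {f, d, b E, b F}. Rewrite as E → β E' and E' → α E' | ε.
For F: α = {F}, β = {d, d E}. Rewrite as F → β F' and F' → α F' | ε.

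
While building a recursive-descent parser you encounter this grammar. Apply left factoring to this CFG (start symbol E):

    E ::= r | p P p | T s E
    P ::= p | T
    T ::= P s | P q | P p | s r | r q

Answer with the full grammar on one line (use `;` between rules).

T has alternatives sharing prefix 'P': factor to T → P T' with T' → s | q | p.

E ::= r | p P p | T s E; P ::= p | T; T ::= s r | r q | P T'; T' ::= s | q | p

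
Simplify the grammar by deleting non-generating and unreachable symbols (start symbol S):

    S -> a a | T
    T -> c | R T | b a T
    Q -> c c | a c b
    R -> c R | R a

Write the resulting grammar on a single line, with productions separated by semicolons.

S -> a a | T; T -> c | b a T

Generating nonterminals: {Q, S, T}.
Reachable from S after that: {S, T}.
Removed useless symbols: {Q, R} and every production mentioning them.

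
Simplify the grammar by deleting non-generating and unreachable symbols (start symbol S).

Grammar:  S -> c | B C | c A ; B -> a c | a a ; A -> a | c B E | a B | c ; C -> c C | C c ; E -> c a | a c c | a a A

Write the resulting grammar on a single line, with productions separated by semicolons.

Generating nonterminals: {A, B, E, S}.
Reachable from S after that: {A, B, E, S}.
Removed useless symbols: {C} and every production mentioning them.

S -> c | c A; B -> a c | a a; A -> a | c B E | a B | c; E -> c a | a c c | a a A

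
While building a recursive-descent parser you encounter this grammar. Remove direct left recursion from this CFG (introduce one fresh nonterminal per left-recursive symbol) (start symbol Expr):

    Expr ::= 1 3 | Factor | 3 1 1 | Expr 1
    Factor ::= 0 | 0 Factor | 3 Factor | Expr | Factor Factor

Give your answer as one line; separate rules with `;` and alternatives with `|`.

Expr, Factor are directly left-recursive.
For Expr: α = {1}, β = {1 3, Factor, 3 1 1}. Rewrite as Expr → β Expr1 and Expr1 → α Expr1 | ε.
For Factor: α = {Factor}, β = {0, 0 Factor, 3 Factor, Expr}. Rewrite as Factor → β Factor1 and Factor1 → α Factor1 | ε.

Expr ::= 1 3 Expr1 | Factor Expr1 | 3 1 1 Expr1; Factor ::= 0 Factor1 | 0 Factor Factor1 | 3 Factor Factor1 | Expr Factor1; Expr1 ::= 1 Expr1 | ε; Factor1 ::= Factor Factor1 | ε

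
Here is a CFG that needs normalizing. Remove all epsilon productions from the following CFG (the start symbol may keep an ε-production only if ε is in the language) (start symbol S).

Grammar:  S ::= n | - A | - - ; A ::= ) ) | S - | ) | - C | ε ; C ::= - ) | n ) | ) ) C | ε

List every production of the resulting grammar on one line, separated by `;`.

S ::= n | - A | - | - -; A ::= ) ) | S - | ) | - C | -; C ::= - ) | n ) | ) ) C | ) )

Nullable set = {A, C}.
ε ∉ L(G), so no ε-production is kept.
For each production, add variants omitting each subset of nullable occurrences: S → - A gives - A | -. A → - C gives - C | -. C → ) ) C gives ) ) C | ) ).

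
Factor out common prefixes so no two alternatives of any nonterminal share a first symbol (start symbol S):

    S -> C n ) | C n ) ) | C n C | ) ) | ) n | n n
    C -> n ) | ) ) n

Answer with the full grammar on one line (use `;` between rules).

S has alternatives sharing prefix 'C n': factor to S → C n S' with S' → ) | ) ) | C.
S has alternatives sharing prefix ')': factor to S → ) S'' with S'' → ) | n.
S' has alternatives sharing prefix ')': factor to S' → ) S''' with S''' → ε | ).

S -> n n | C n S' | ) S''; C -> n ) | ) ) n; S' -> C | ) S'''; S'' -> ) | n; S''' -> epsilon | )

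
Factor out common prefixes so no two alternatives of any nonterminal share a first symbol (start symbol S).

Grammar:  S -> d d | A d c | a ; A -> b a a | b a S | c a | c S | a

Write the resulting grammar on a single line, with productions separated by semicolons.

A has alternatives sharing prefix 'b a': factor to A → b a A' with A' → a | S.
A has alternatives sharing prefix 'c': factor to A → c A'' with A'' → a | S.

S -> d d | A d c | a; A -> a | b a A' | c A''; A' -> a | S; A'' -> a | S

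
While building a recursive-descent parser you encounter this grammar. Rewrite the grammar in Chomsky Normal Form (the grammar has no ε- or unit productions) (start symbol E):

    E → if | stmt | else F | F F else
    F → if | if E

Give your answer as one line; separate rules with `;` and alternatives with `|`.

E → if | stmt | X1 F | F Y1; F → if | X2 E; X1 → else; X2 → if; Y1 → F X1

Introduce a nonterminal for each terminal appearing in a rule of length ≥ 2: X1 → else, X2 → if.
Binarize each right-hand side of length ≥ 3 by chaining fresh nonterminals (Y1, Y2, …): affected rules were E → F F X1.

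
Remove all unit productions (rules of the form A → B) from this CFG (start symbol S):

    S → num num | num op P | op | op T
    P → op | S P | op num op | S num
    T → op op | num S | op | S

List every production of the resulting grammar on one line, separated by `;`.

S → num num | num op P | op | op T; P → op | S P | op num op | S num; T → num num | num op P | op | op T | op op | num S

Unit pairs: T ⇒* {S}.
Replace each nonterminal's rules with the union of the non-unit rules of every nonterminal it unit-derives.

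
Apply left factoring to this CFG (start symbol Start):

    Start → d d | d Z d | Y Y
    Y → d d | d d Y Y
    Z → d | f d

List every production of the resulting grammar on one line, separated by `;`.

Start has alternatives sharing prefix 'd': factor to Start → d Start1 with Start1 → d | Z d.
Y has alternatives sharing prefix 'd d': factor to Y → d d Y1 with Y1 → ε | Y Y.

Start → Y Y | d Start1; Y → d d Y1; Z → d | f d; Start1 → d | Z d; Y1 → epsilon | Y Y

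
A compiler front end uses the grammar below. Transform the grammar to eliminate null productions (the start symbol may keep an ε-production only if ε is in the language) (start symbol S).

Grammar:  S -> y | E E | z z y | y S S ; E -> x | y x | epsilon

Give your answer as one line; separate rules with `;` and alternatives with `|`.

S -> y | E E | E | z z y | y S S | y S | ε; E -> x | y x

Nullable set = {E, S}.
ε ∈ L(G) since S is nullable, so keep S → ε.
Add the nullable-subset variants: S → E E gives E E | E. S → y S S gives y S S | y S.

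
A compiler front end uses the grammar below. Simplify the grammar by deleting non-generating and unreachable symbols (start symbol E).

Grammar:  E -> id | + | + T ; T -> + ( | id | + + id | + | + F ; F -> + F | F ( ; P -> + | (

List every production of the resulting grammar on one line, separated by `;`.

Generating nonterminals: {E, P, T}.
Reachable from E after that: {E, T}.
Removed useless symbols: {F, P} and every production mentioning them.

E -> id | + | + T; T -> + ( | id | + + id | +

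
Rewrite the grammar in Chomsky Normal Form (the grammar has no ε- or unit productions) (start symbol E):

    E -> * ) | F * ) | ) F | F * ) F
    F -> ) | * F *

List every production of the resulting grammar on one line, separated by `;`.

E -> X1 X2 | F Y1 | X2 F | F Y2; F -> ) | X1 Y4; X1 -> *; X2 -> ); Y1 -> X1 X2; Y2 -> X1 Y3; Y3 -> X2 F; Y4 -> F X1

Introduce a nonterminal for each terminal appearing in a rule of length ≥ 2: X1 → *, X2 → ).
Binarize each right-hand side of length ≥ 3 by chaining fresh nonterminals (Y1, Y2, …): affected rules were E → F X1 X2; E → F X1 X2 F; F → X1 F X1.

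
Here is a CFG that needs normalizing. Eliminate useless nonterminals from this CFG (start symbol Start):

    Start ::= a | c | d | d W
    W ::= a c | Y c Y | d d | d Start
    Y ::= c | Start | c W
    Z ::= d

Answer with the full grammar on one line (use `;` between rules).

Generating nonterminals: {Start, W, Y, Z}.
Reachable from Start after that: {Start, W, Y}.
Removed useless symbols: {Z} and every production mentioning them.

Start ::= a | c | d | d W; W ::= a c | Y c Y | d d | d Start; Y ::= c | Start | c W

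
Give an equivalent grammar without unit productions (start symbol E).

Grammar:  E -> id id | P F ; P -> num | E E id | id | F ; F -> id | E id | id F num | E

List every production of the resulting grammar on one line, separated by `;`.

Unit pairs: F ⇒* {E}; P ⇒* {E, F}.
For each unit pair (A, B), copy every non-unit production of B to A, then drop all unit productions.

E -> id id | P F; P -> id id | P F | id | E id | id F num | num | E E id; F -> id id | P F | id | E id | id F num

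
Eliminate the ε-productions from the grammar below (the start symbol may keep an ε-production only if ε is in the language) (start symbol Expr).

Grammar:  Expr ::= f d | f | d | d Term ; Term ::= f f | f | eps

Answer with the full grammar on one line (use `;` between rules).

Nullable set = {Term}.
ε ∉ L(G), so no ε-production is kept.

Expr ::= f d | f | d | d Term; Term ::= f f | f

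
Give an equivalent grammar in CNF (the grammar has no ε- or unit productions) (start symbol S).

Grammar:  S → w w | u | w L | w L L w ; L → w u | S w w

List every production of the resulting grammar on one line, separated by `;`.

Introduce a nonterminal for each terminal appearing in a rule of length ≥ 2: X1 → w, X2 → u.
Binarize each right-hand side of length ≥ 3 by chaining fresh nonterminals (Y1, Y2, …): affected rules were S → X1 L L X1; L → S X1 X1.

S → X1 X1 | u | X1 L | X1 Y1; L → X1 X2 | S Y3; X1 → w; X2 → u; Y1 → L Y2; Y2 → L X1; Y3 → X1 X1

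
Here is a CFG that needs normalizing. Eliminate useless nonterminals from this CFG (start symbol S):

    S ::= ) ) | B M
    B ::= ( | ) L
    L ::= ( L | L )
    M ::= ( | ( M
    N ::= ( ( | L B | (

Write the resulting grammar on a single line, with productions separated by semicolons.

Generating nonterminals: {B, M, N, S}.
Reachable from S after that: {B, M, S}.
Removed useless symbols: {L, N} and every production mentioning them.

S ::= ) ) | B M; B ::= (; M ::= ( | ( M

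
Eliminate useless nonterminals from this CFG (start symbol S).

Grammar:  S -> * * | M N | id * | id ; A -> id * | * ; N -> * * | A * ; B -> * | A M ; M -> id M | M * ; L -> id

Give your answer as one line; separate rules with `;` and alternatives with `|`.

Generating nonterminals: {A, B, L, N, S}.
Reachable from S after that: {S}.
Removed useless symbols: {A, B, L, M, N} and every production mentioning them.

S -> * * | id * | id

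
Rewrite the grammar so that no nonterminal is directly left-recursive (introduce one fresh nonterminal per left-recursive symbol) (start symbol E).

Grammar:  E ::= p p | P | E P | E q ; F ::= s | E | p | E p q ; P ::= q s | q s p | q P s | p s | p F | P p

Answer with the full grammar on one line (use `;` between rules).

Directly left-recursive nonterminals: E, P.
For E: α = {P, q}, β = {p p, P}. Rewrite as E → β E' and E' → α E' | ε.
For P: α = {p}, β = {q s, q s p, q P s, p s, p F}. Rewrite as P → β P' and P' → α P' | ε.

E ::= p p E' | P E'; F ::= s | E | p | E p q; P ::= q s P' | q s p P' | q P s P' | p s P' | p F P'; E' ::= P E' | q E' | eps; P' ::= p P' | eps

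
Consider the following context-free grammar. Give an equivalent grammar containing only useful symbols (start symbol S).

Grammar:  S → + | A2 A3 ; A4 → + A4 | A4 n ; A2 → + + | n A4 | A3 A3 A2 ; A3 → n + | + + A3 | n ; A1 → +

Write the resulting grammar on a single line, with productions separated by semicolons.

Generating nonterminals: {A1, A2, A3, S}.
Reachable from S after that: {A2, A3, S}.
Removed useless symbols: {A1, A4} and every production mentioning them.

S → + | A2 A3; A2 → + + | A3 A3 A2; A3 → n + | + + A3 | n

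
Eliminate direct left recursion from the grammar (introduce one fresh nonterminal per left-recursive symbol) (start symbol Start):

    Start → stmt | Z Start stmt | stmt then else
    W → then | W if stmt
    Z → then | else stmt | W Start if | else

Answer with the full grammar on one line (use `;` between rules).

W is directly left-recursive.
For W: α = {if stmt}, β = {then}. Rewrite as W → β W1 and W1 → α W1 | ε.

Start → stmt | Z Start stmt | stmt then else; W → then W1; Z → then | else stmt | W Start if | else; W1 → if stmt W1 | ε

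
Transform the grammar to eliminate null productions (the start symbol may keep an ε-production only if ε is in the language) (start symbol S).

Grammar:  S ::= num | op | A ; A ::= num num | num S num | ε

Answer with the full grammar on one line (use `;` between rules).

Nullable set = {A, S}.
ε ∈ L(G) since S is nullable, so keep S → ε.

S ::= num | op | A | ε; A ::= num num | num S num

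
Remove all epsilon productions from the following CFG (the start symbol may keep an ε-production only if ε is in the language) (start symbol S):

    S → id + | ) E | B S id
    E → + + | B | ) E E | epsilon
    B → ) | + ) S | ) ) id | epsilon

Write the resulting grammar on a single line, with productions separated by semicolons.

S → id + | ) E | ) | B S id | S id; E → + + | B | ) E E | ) E | ); B → ) | + ) S | ) ) id

Nullable set = {B, E}.
ε ∉ L(G), so no ε-production is kept.
Expand every rule over subsets of its nullable positions: S → ) E gives ) E | ). S → B S id gives B S id | S id. E → ) E E gives ) E E | ) E | ).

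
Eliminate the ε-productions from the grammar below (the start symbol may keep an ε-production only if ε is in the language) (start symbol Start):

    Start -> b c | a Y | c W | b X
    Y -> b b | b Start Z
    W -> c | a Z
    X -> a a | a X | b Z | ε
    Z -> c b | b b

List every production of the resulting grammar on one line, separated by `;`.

The nullable symbols are {X}.
ε ∉ L(G), so no ε-production is kept.
Add the nullable-subset variants: Start → b X gives b X | b. X → a X gives a X | a.

Start -> b c | a Y | c W | b X | b; Y -> b b | b Start Z; W -> c | a Z; X -> a a | a X | a | b Z; Z -> c b | b b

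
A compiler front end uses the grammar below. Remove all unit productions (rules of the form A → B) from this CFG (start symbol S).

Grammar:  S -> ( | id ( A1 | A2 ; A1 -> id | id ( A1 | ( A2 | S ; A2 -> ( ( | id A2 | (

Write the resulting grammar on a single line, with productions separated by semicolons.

S -> ( ( | id A2 | ( | id ( A1; A1 -> ( ( | id A2 | ( | id | id ( A1 | ( A2; A2 -> ( ( | id A2 | (

Unit pairs: A1 ⇒* {A2, S}; S ⇒* {A2}.
Replace each nonterminal's rules with the union of the non-unit rules of every nonterminal it unit-derives.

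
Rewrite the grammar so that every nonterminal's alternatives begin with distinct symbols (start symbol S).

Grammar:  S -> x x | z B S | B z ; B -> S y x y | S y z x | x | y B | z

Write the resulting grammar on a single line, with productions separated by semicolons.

S -> x x | z B S | B z; B -> x | y B | z | S y B'; B' -> x y | z x

B has alternatives sharing prefix 'S y': factor to B → S y B' with B' → x y | z x.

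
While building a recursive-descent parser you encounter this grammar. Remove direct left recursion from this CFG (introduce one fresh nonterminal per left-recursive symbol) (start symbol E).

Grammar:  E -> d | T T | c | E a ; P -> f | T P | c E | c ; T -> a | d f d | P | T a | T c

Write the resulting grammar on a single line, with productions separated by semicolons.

Left recursion appears on E, T.
For E: α = {a}, β = {d, T T, c}. Rewrite as E → β E' and E' → α E' | ε.
For T: α = {a, c}, β = {a, d f d, P}. Rewrite as T → β T' and T' → α T' | ε.

E -> d E' | T T E' | c E'; P -> f | T P | c E | c; T -> a T' | d f d T' | P T'; E' -> a E' | epsilon; T' -> a T' | c T' | epsilon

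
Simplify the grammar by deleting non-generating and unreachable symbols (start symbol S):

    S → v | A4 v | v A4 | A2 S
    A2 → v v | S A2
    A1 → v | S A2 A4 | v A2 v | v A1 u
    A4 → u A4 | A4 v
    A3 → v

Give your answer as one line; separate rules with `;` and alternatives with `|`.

Generating nonterminals: {A1, A2, A3, S}.
Reachable from S after that: {A2, S}.
Removed useless symbols: {A1, A3, A4} and every production mentioning them.

S → v | A2 S; A2 → v v | S A2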